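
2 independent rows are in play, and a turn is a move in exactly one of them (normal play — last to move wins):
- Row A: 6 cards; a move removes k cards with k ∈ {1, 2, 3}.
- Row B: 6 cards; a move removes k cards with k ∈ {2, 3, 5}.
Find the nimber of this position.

For row A, compute g(0), g(1), … with moves {1, 2, 3}:
g(0) = mex{} = 0
g(1) = mex{0} = 1
g(2) = mex{0,1} = 2
g(3) = mex{0,1,2} = 3
g(4) = mex{1,2,3} = 0
g(5) = mex{0,2,3} = 1
g(6) = mex{0,1,3} = 2
So g(6) = 2.
Build the Grundy sequence for row B with g(k) = mex{g(k−s) : s ∈ {2, 3, 5}, s ≤ k}:
k:     0  1  2  3  4  5  6
g(k):  0  0  1  1  2  2  3
So g(6) = 3.
The value of a disjunctive sum is the nim-sum of the parts.
Combined value = 2 XOR 3 = 1.

1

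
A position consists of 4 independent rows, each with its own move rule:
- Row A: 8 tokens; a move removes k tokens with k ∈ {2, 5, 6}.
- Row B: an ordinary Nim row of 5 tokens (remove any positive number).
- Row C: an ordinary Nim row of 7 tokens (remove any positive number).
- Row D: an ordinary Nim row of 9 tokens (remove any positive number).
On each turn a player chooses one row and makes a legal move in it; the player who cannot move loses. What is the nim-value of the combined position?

For row A, compute g(0), g(1), … with moves {2, 5, 6}:
k:     0  1  2  3  4  5  6  7  8
g(k):  0  0  1  1  0  2  1  3  0
So g(8) = 0.
Row B is a plain Nim row of size 5, so its Grundy value is 5.
Row C is a plain Nim row of size 7, so its Grundy value is 7.
Row D is a plain Nim row of size 9, so its Grundy value is 9.
The value of a disjunctive sum is the nim-sum of the parts.
Combined value = 0 ⊕ 5 ⊕ 7 ⊕ 9 = 11.

11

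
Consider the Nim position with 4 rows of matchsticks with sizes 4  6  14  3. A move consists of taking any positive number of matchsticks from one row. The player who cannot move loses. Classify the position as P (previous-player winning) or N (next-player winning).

N-position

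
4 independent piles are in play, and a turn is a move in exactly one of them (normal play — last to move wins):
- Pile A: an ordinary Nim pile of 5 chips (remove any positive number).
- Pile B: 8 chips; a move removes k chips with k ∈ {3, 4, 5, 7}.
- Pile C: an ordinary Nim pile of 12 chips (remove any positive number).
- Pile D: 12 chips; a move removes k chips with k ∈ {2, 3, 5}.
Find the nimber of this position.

9

Pile A is a plain Nim pile of size 5, so its Grundy value is 5.
Build the Grundy sequence for pile B with g(k) = mex{g(k−s) : s ∈ {3, 4, 5, 7}, s ≤ k}:
g(0) = mex{} = 0
g(1) = mex{} = 0
g(2) = mex{} = 0
g(3) = mex{0} = 1
g(4) = mex{0} = 1
g(5) = mex{0} = 1
g(6) = mex{0,1} = 2
g(7) = mex{0,1} = 2
g(8) = mex{0,1} = 2
So g(8) = 2.
Pile C is a plain Nim pile of size 12, so its Grundy value is 12.
Grundy values for pile D (subtraction set {2, 3, 5}):
g(0) = mex{} = 0
g(1) = mex{} = 0
g(2) = mex{0} = 1
g(3) = mex{0} = 1
g(4) = mex{0,1} = 2
g(5) = mex{0,1} = 2
g(6) = mex{0,1,2} = 3
g(7) = mex{1,2} = 0
g(8) = mex{1,2,3} = 0
g(9) = mex{0,2,3} = 1
g(10) = mex{0,2} = 1
g(11) = mex{0,1,3} = 2
g(12) = mex{0,1} = 2
So g(12) = 2.
The value of a disjunctive sum is the nim-sum of the parts.
Combined value = 5 XOR 2 XOR 12 XOR 2 = 9.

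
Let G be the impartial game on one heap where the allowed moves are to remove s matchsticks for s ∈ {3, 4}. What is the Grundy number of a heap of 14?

Compute g(0), g(1), … for moves {3, 4}:
k:     0  1  2  3  4  5  6  7  8  9 10 11 12 13 14
g(k):  0  0  0  1  1  1  2  0  0  0  1  1  1  2  0
So g(14) = 0.

0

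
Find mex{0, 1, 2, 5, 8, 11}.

3

The values 0, 1, 2 are all present; 3 is the first non-negative integer missing from the set.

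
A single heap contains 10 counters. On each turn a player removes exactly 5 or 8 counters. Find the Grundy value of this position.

Build the Grundy sequence with g(k) = mex{g(k−s) : s ∈ {5, 8}, s ≤ k}:
g(0) = mex{} = 0
g(1) = mex{} = 0
g(2) = mex{} = 0
g(3) = mex{} = 0
g(4) = mex{} = 0
g(5) = mex{0} = 1
g(6) = mex{0} = 1
g(7) = mex{0} = 1
g(8) = mex{0} = 1
g(9) = mex{0} = 1
g(10) = mex{0,1} = 2
So g(10) = 2.

2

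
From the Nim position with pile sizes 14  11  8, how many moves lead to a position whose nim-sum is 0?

3

Nim-sum: 14 ⊕ 11 ⊕ 8 = 13.
The overall nim-sum is X = 13. A pile of size p has a winning move iff p XOR X < p (reduce it to p XOR X).
  14: 14 XOR 13 = 3 < 14 — winning move (to 3).
  11: 11 XOR 13 = 6 < 11 — winning move (to 6).
  8: 8 XOR 13 = 5 < 8 — winning move (to 5).
That gives 3 winning moves.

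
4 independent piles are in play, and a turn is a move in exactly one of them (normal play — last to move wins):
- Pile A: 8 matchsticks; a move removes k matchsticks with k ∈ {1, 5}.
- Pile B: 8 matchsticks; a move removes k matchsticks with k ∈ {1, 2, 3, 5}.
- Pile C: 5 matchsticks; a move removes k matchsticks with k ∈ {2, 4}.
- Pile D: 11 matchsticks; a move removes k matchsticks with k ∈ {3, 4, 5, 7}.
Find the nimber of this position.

2

Grundy values for pile A (subtraction set {1, 5}):
g(0) = mex{} = 0
g(1) = mex{0} = 1
g(2) = mex{1} = 0
g(3) = mex{0} = 1
g(4) = mex{1} = 0
g(5) = mex{0} = 1
g(6) = mex{1} = 0
g(7) = mex{0} = 1
g(8) = mex{1} = 0
So g(8) = 0.
Build the Grundy sequence for pile B with g(k) = mex{g(k−s) : s ∈ {1, 2, 3, 5}, s ≤ k}:
k:     0  1  2  3  4  5  6  7  8
g(k):  0  1  2  3  0  1  2  3  0
So g(8) = 0.
Grundy values for pile C (subtraction set {2, 4}):
k:     0  1  2  3  4  5
g(k):  0  0  1  1  2  2
So g(5) = 2.
Build the Grundy sequence for pile D with g(k) = mex{g(k−s) : s ∈ {3, 4, 5, 7}, s ≤ k}:
k:     0  1  2  3  4  5  6  7  8  9 10 11
g(k):  0  0  0  1  1  1  2  2  2  3  0  0
So g(11) = 0.
The value of a disjunctive sum is the nim-sum of the parts.
Combined value = 0 XOR 0 XOR 2 XOR 0 = 2.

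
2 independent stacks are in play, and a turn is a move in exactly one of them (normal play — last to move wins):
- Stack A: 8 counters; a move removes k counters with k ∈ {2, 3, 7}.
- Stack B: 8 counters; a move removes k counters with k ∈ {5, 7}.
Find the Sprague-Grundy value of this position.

0

Build the Grundy sequence for stack A with g(k) = mex{g(k−s) : s ∈ {2, 3, 7}, s ≤ k}:
g(0) = mex{} = 0
g(1) = mex{} = 0
g(2) = mex{0} = 1
g(3) = mex{0} = 1
g(4) = mex{0,1} = 2
g(5) = mex{1} = 0
g(6) = mex{1,2} = 0
g(7) = mex{0,2} = 1
g(8) = mex{0} = 1
So g(8) = 1.
Grundy values for stack B (subtraction set {5, 7}):
g(0) = mex{} = 0
g(1) = mex{} = 0
g(2) = mex{} = 0
g(3) = mex{} = 0
g(4) = mex{} = 0
g(5) = mex{0} = 1
g(6) = mex{0} = 1
g(7) = mex{0} = 1
g(8) = mex{0} = 1
So g(8) = 1.
By the Sprague-Grundy theorem, the Grundy value of a sum of independent games is the XOR of the component values.
Combined value = 1 XOR 1 = 0.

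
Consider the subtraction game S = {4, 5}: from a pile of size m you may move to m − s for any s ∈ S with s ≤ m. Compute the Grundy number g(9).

0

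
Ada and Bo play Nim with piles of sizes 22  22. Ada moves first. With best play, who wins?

Bo wins

Compute the nim-sum pairwise:
22 ^ 22 = 0
The nim-sum is 0, so this is a P-position: the player to move is in a losing position under optimal play; Ada is about to move from it and so loses — Bo wins.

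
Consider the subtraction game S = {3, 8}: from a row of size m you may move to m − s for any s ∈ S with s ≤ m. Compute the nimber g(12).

0

Build the Grundy sequence with g(k) = mex{g(k−s) : s ∈ {3, 8}, s ≤ k}:
g(0) = mex{} = 0
g(1) = mex{} = 0
g(2) = mex{} = 0
g(3) = mex{0} = 1
g(4) = mex{0} = 1
g(5) = mex{0} = 1
g(6) = mex{1} = 0
g(7) = mex{1} = 0
g(8) = mex{0,1} = 2
g(9) = mex{0} = 1
g(10) = mex{0} = 1
g(11) = mex{1,2} = 0
g(12) = mex{1} = 0
So g(12) = 0.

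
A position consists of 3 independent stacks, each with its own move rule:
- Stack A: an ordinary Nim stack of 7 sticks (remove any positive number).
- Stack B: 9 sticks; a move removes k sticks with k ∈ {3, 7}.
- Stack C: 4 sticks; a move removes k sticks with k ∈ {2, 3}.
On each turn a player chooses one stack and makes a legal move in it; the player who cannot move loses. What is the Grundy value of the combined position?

4

Stack A is a plain Nim stack of size 7, so its Grundy value is 7.
Grundy values for stack B (subtraction set {3, 7}):
k:     0  1  2  3  4  5  6  7  8  9
g(k):  0  0  0  1  1  1  0  2  2  1
So g(9) = 1.
For stack C, compute g(0), g(1), … with moves {2, 3}:
g(0) = mex{} = 0
g(1) = mex{} = 0
g(2) = mex{0} = 1
g(3) = mex{0} = 1
g(4) = mex{0,1} = 2
So g(4) = 2.
By the Sprague-Grundy theorem, the Grundy value of a sum of independent games is the XOR of the component values.
Combined value = 7 ⊕ 1 ⊕ 2 = 4.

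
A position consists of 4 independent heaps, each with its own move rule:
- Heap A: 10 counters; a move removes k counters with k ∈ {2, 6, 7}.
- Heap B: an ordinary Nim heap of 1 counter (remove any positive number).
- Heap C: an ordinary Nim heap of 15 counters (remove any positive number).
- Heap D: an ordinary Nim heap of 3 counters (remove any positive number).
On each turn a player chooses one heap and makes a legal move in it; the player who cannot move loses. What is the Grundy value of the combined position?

14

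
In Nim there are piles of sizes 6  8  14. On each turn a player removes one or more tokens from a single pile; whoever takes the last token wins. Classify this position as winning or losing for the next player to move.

Write each in binary and XOR column by column:
  0110  (6)
  1000  (8)
  1110  (14)
  ----
  0000  (0)
The nim-sum is 0, so this is a P-position: the player to move is in a losing position under optimal play.

Losing position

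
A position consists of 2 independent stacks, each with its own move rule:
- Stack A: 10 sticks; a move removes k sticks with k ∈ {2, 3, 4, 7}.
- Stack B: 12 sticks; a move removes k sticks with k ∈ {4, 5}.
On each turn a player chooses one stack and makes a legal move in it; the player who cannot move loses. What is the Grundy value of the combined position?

Grundy values for stack A (subtraction set {2, 3, 4, 7}):
k:     0  1  2  3  4  5  6  7  8  9 10
g(k):  0  0  1  1  2  2  0  3  1  4  2
So g(10) = 2.
For stack B, compute g(0), g(1), … with moves {4, 5}:
k:     0  1  2  3  4  5  6  7  8  9 10 11 12
g(k):  0  0  0  0  1  1  1  1  2  0  0  0  0
So g(12) = 0.
By the Sprague-Grundy theorem, the Grundy value of a sum of independent games is the XOR of the component values.
Combined value = 2 ⊕ 0 = 2.

2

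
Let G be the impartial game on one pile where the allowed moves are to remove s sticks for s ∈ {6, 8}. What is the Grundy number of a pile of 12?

2

Build the Grundy sequence with g(k) = mex{g(k−s) : s ∈ {6, 8}, s ≤ k}:
g(0) = mex{} = 0
g(1) = mex{} = 0
g(2) = mex{} = 0
g(3) = mex{} = 0
g(4) = mex{} = 0
g(5) = mex{} = 0
g(6) = mex{0} = 1
g(7) = mex{0} = 1
g(8) = mex{0} = 1
g(9) = mex{0} = 1
g(10) = mex{0} = 1
g(11) = mex{0} = 1
g(12) = mex{0,1} = 2
So g(12) = 2.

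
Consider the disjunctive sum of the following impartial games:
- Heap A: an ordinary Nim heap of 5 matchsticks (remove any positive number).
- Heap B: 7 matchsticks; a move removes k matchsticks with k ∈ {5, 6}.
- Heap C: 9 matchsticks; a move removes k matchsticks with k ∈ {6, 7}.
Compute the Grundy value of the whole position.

Heap A is a plain Nim heap of size 5, so its Grundy value is 5.
Grundy values for heap B (subtraction set {5, 6}):
g(0) = mex{} = 0
g(1) = mex{} = 0
g(2) = mex{} = 0
g(3) = mex{} = 0
g(4) = mex{} = 0
g(5) = mex{0} = 1
g(6) = mex{0} = 1
g(7) = mex{0} = 1
So g(7) = 1.
For heap C, compute g(0), g(1), … with moves {6, 7}:
g(0) = mex{} = 0
g(1) = mex{} = 0
g(2) = mex{} = 0
g(3) = mex{} = 0
g(4) = mex{} = 0
g(5) = mex{} = 0
g(6) = mex{0} = 1
g(7) = mex{0} = 1
g(8) = mex{0} = 1
g(9) = mex{0} = 1
So g(9) = 1.
By the Sprague-Grundy theorem, the Grundy value of a sum of independent games is the XOR of the component values.
Combined value = 5 ⊕ 1 ⊕ 1 = 5.

5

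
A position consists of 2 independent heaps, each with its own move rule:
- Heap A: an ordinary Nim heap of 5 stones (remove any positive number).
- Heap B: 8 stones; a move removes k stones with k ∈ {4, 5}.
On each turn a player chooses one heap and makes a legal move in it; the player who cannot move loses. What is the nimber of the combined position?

Heap A is a plain Nim heap of size 5, so its Grundy value is 5.
For heap B, compute g(0), g(1), … with moves {4, 5}:
g(0) = mex{} = 0
g(1) = mex{} = 0
g(2) = mex{} = 0
g(3) = mex{} = 0
g(4) = mex{0} = 1
g(5) = mex{0} = 1
g(6) = mex{0} = 1
g(7) = mex{0} = 1
g(8) = mex{0,1} = 2
So g(8) = 2.
The value of a disjunctive sum is the nim-sum of the parts.
Combined value = 5 ⊕ 2 = 7.

7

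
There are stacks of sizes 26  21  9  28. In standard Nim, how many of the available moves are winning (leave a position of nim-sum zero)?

In binary:
  11010  (26)
  10101  (21)
  01001  (9)
  11100  (28)
  -----
  11010  (26)
The overall nim-sum is X = 26. A stack of size p has a winning move iff p XOR X < p (reduce it to p XOR X).
  26: 26 XOR 26 = 0 < 26 — winning move (to 0).
  21: 21 XOR 26 = 15 < 21 — winning move (to 15).
  9: 9 XOR 26 = 19 ≥ 9 — no move.
  28: 28 XOR 26 = 6 < 28 — winning move (to 6).
That gives 3 winning moves.

3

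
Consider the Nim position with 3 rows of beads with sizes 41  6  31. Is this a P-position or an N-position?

N-position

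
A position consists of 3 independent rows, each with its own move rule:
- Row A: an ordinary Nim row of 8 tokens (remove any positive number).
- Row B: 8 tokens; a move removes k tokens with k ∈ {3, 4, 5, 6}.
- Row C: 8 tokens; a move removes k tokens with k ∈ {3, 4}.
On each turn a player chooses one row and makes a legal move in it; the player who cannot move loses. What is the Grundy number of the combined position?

10

Row A is a plain Nim row of size 8, so its Grundy value is 8.
Grundy values for row B (subtraction set {3, 4, 5, 6}):
k:     0  1  2  3  4  5  6  7  8
g(k):  0  0  0  1  1  1  2  2  2
So g(8) = 2.
Grundy values for row C (subtraction set {3, 4}):
k:     0  1  2  3  4  5  6  7  8
g(k):  0  0  0  1  1  1  2  0  0
So g(8) = 0.
By the Sprague-Grundy theorem, the Grundy value of a sum of independent games is the XOR of the component values.
Combined value = 8 ⊕ 2 ⊕ 0 = 10.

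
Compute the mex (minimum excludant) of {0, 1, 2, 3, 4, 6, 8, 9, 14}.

The values 0, 1, 2, 3, 4 are all present; 5 is the first non-negative integer missing from the set.

5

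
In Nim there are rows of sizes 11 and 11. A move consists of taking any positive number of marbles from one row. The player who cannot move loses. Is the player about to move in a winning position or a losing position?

Losing position

Compute the nim-sum pairwise:
11 XOR 11 = 0
The nim-sum is 0, so this is a P-position: the player to move is in a losing position under optimal play.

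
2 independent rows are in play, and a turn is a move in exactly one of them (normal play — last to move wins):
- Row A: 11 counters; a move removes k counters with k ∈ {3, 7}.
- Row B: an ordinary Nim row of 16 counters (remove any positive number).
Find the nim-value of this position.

16

Grundy values for row A (subtraction set {3, 7}):
k:     0  1  2  3  4  5  6  7  8  9 10 11
g(k):  0  0  0  1  1  1  0  2  2  1  0  0
So g(11) = 0.
Row B is a plain Nim row of size 16, so its Grundy value is 16.
By the Sprague-Grundy theorem, the Grundy value of a sum of independent games is the XOR of the component values.
Combined value = 0 XOR 16 = 16.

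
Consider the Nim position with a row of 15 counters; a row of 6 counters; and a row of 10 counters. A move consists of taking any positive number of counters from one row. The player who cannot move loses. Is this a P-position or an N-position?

N-position

Nim-sum: 15 ^ 6 ^ 10 = 3.
The nim-sum is 3 ≠ 0, so this is an N-position: the player to move can win.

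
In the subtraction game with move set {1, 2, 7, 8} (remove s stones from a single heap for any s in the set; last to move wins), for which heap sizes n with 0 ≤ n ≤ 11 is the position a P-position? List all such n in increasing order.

Grundy values for subtraction set {1, 2, 7, 8}:
g(0) = mex{} = 0
g(1) = mex{0} = 1
g(2) = mex{0,1} = 2
g(3) = mex{1,2} = 0
g(4) = mex{0,2} = 1
g(5) = mex{0,1} = 2
g(6) = mex{1,2} = 0
g(7) = mex{0,2} = 1
g(8) = mex{0,1} = 2
g(9) = mex{1,2} = 0
g(10) = mex{0,2} = 1
g(11) = mex{0,1} = 2
The P-positions (g = 0) in 0..11 are 0, 3, 6, 9.

0, 3, 6, 9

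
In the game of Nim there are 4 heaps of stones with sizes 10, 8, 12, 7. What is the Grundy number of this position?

9

Compute the nim-sum pairwise:
10 XOR 8 = 2
2 XOR 12 = 14
14 XOR 7 = 9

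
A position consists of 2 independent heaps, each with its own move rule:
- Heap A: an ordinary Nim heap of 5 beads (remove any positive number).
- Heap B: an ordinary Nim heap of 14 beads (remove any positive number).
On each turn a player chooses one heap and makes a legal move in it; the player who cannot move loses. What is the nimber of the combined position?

11

Heap A is a plain Nim heap of size 5, so its Grundy value is 5.
Heap B is a plain Nim heap of size 14, so its Grundy value is 14.
The value of a disjunctive sum is the nim-sum of the parts.
Combined value = 5 XOR 14 = 11.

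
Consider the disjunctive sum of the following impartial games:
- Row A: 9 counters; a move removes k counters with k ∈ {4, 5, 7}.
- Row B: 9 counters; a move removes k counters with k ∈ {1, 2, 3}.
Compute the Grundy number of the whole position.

3

Grundy values for row A (subtraction set {4, 5, 7}):
g(0) = mex{} = 0
g(1) = mex{} = 0
g(2) = mex{} = 0
g(3) = mex{} = 0
g(4) = mex{0} = 1
g(5) = mex{0} = 1
g(6) = mex{0} = 1
g(7) = mex{0} = 1
g(8) = mex{0,1} = 2
g(9) = mex{0,1} = 2
So g(9) = 2.
Grundy values for row B (subtraction set {1, 2, 3}):
g(0) = mex{} = 0
g(1) = mex{0} = 1
g(2) = mex{0,1} = 2
g(3) = mex{0,1,2} = 3
g(4) = mex{1,2,3} = 0
g(5) = mex{0,2,3} = 1
g(6) = mex{0,1,3} = 2
g(7) = mex{0,1,2} = 3
g(8) = mex{1,2,3} = 0
g(9) = mex{0,2,3} = 1
So g(9) = 1.
By the Sprague-Grundy theorem, the Grundy value of a sum of independent games is the XOR of the component values.
Combined value = 2 ⊕ 1 = 3.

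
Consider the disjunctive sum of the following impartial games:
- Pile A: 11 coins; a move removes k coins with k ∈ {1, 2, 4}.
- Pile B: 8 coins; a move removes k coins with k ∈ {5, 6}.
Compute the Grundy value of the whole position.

3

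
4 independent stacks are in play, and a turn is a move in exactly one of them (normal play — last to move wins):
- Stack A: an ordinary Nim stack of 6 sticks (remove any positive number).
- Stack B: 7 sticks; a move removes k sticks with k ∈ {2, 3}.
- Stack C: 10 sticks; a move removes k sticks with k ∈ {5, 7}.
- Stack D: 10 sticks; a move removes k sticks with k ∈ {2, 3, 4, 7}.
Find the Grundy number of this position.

7

Stack A is a plain Nim stack of size 6, so its Grundy value is 6.
Grundy values for stack B (subtraction set {2, 3}):
k:     0  1  2  3  4  5  6  7
g(k):  0  0  1  1  2  0  0  1
So g(7) = 1.
Grundy values for stack C (subtraction set {5, 7}):
g(0) = mex{} = 0
g(1) = mex{} = 0
g(2) = mex{} = 0
g(3) = mex{} = 0
g(4) = mex{} = 0
g(5) = mex{0} = 1
g(6) = mex{0} = 1
g(7) = mex{0} = 1
g(8) = mex{0} = 1
g(9) = mex{0} = 1
g(10) = mex{0,1} = 2
So g(10) = 2.
Grundy values for stack D (subtraction set {2, 3, 4, 7}):
g(0) = mex{} = 0
g(1) = mex{} = 0
g(2) = mex{0} = 1
g(3) = mex{0} = 1
g(4) = mex{0,1} = 2
g(5) = mex{0,1} = 2
g(6) = mex{1,2} = 0
g(7) = mex{0,1,2} = 3
g(8) = mex{0,2} = 1
g(9) = mex{0,1,2,3} = 4
g(10) = mex{0,1,3} = 2
So g(10) = 2.
The value of a disjunctive sum is the nim-sum of the parts.
Combined value = 6 XOR 1 XOR 2 XOR 2 = 7.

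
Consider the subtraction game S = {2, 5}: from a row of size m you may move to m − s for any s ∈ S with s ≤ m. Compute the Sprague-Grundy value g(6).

1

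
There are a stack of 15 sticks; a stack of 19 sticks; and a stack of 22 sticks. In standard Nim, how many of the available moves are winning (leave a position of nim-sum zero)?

1

Write each in binary and XOR column by column:
  01111  (15)
  10011  (19)
  10110  (22)
  -----
  01010  (10)
The overall nim-sum is X = 10. A stack of size p has a winning move iff p XOR X < p (reduce it to p XOR X).
  15: 15 XOR 10 = 5 < 15 — winning move (to 5).
  19: 19 XOR 10 = 25 ≥ 19 — no move.
  22: 22 XOR 10 = 28 ≥ 22 — no move.
That gives 1 winning move.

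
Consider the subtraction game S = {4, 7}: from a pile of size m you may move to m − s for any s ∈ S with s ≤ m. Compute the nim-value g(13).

Build the Grundy sequence with g(k) = mex{g(k−s) : s ∈ {4, 7}, s ≤ k}:
g(0) = mex{} = 0
g(1) = mex{} = 0
g(2) = mex{} = 0
g(3) = mex{} = 0
g(4) = mex{0} = 1
g(5) = mex{0} = 1
g(6) = mex{0} = 1
g(7) = mex{0} = 1
g(8) = mex{0,1} = 2
g(9) = mex{0,1} = 2
g(10) = mex{0,1} = 2
g(11) = mex{1} = 0
g(12) = mex{1,2} = 0
g(13) = mex{1,2} = 0
So g(13) = 0.

0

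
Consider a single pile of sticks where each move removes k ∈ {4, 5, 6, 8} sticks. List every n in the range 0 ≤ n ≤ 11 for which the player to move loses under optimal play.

Compute g(0), g(1), … for moves {4, 5, 6, 8}:
k:     0  1  2  3  4  5  6  7  8  9 10 11
g(k):  0  0  0  0  1  1  1  1  2  2  2  2
The P-positions (g = 0) in 0..11 are 0, 1, 2, 3.

0, 1, 2, 3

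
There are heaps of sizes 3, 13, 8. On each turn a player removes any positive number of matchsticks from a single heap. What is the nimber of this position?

6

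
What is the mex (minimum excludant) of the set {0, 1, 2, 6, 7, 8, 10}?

The values 0, 1, 2 are all present; 3 is the first non-negative integer missing from the set.

3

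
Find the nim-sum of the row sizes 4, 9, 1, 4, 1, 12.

Compute the nim-sum pairwise:
4 ^ 9 = 13
13 ^ 1 = 12
12 ^ 4 = 8
8 ^ 1 = 9
9 ^ 12 = 5

5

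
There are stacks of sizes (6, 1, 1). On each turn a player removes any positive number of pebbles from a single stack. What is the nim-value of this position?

6

Compute the nim-sum pairwise:
6 XOR 1 = 7
7 XOR 1 = 6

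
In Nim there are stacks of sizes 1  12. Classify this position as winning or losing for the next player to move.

Nim-sum: 1 XOR 12 = 13.
The nim-sum is 13 ≠ 0, so this is an N-position: the player to move can win.

Winning position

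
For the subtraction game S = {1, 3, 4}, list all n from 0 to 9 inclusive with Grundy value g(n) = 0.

0, 2, 7, 9

Build the Grundy sequence with g(k) = mex{g(k−s) : s ∈ {1, 3, 4}, s ≤ k}:
k:     0  1  2  3  4  5  6  7  8  9
g(k):  0  1  0  1  2  3  2  0  1  0
The P-positions (g = 0) in 0..9 are 0, 2, 7, 9.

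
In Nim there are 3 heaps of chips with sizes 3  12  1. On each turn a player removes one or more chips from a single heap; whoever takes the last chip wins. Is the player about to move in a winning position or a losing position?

Winning position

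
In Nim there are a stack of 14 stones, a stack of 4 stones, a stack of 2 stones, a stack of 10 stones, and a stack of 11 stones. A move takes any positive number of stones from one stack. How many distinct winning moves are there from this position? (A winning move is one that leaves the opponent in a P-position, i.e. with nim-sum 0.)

3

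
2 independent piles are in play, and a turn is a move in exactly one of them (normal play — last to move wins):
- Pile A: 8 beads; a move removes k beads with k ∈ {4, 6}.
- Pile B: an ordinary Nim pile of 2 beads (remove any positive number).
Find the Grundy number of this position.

Grundy values for pile A (subtraction set {4, 6}):
k:     0  1  2  3  4  5  6  7  8
g(k):  0  0  0  0  1  1  1  1  2
So g(8) = 2.
Pile B is a plain Nim pile of size 2, so its Grundy value is 2.
By the Sprague-Grundy theorem, the Grundy value of a sum of independent games is the XOR of the component values.
Combined value = 2 ⊕ 2 = 0.

0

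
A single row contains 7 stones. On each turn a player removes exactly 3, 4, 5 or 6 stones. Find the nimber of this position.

Compute g(0), g(1), … for moves {3, 4, 5, 6}:
g(0) = mex{} = 0
g(1) = mex{} = 0
g(2) = mex{} = 0
g(3) = mex{0} = 1
g(4) = mex{0} = 1
g(5) = mex{0} = 1
g(6) = mex{0,1} = 2
g(7) = mex{0,1} = 2
So g(7) = 2.

2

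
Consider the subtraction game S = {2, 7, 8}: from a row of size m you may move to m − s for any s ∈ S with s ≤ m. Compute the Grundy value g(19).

Grundy values for subtraction set {2, 7, 8}:
k:     0  1  2  3  4  5  6  7  8  9 10 11 12 13 14 15 16 17 18 19
g(k):  0  0  1  1  0  0  1  1  2  2  0  3  1  2  0  0  1  1  2  0
So g(19) = 0.

0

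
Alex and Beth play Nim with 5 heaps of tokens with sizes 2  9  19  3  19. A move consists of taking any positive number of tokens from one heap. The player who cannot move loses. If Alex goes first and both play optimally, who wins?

In binary:
  00010  (2)
  01001  (9)
  10011  (19)
  00011  (3)
  10011  (19)
  -----
  01000  (8)
The nim-sum is 8 ≠ 0, so this is an N-position: the player to move can win; Alex has a winning move.

Alex wins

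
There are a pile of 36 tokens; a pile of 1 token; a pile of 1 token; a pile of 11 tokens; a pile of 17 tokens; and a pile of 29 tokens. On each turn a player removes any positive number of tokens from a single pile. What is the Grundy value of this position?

35

Compute the nim-sum pairwise:
36 ^ 1 = 37
37 ^ 1 = 36
36 ^ 11 = 47
47 ^ 17 = 62
62 ^ 29 = 35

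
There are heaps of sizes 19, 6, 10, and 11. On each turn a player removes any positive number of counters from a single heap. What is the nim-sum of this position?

20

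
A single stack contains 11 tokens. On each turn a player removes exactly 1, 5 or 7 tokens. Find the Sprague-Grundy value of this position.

Build the Grundy sequence with g(k) = mex{g(k−s) : s ∈ {1, 5, 7}, s ≤ k}:
g(0) = mex{} = 0
g(1) = mex{0} = 1
g(2) = mex{1} = 0
g(3) = mex{0} = 1
g(4) = mex{1} = 0
g(5) = mex{0} = 1
g(6) = mex{1} = 0
g(7) = mex{0} = 1
g(8) = mex{1} = 0
g(9) = mex{0} = 1
g(10) = mex{1} = 0
g(11) = mex{0} = 1
So g(11) = 1.

1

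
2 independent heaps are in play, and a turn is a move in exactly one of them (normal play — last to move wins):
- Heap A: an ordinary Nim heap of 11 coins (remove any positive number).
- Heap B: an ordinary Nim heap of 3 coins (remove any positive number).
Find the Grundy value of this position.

Heap A is a plain Nim heap of size 11, so its Grundy value is 11.
Heap B is a plain Nim heap of size 3, so its Grundy value is 3.
The value of a disjunctive sum is the nim-sum of the parts.
Combined value = 11 ⊕ 3 = 8.

8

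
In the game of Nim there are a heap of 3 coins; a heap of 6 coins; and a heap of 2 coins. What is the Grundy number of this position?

7

Bitwise XOR of the heap sizes:
  011  (3)
  110  (6)
  010  (2)
  ---
  111  (7)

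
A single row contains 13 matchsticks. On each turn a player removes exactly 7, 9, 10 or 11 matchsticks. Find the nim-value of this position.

1

Grundy values for subtraction set {7, 9, 10, 11}:
k:     0  1  2  3  4  5  6  7  8  9 10 11 12 13
g(k):  0  0  0  0  0  0  0  1  1  1  1  1  1  1
So g(13) = 1.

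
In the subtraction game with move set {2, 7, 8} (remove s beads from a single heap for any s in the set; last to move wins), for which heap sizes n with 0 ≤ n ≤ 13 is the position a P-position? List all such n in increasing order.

0, 1, 4, 5, 10

Build the Grundy sequence with g(k) = mex{g(k−s) : s ∈ {2, 7, 8}, s ≤ k}:
g(0) = mex{} = 0
g(1) = mex{} = 0
g(2) = mex{0} = 1
g(3) = mex{0} = 1
g(4) = mex{1} = 0
g(5) = mex{1} = 0
g(6) = mex{0} = 1
g(7) = mex{0} = 1
g(8) = mex{0,1} = 2
g(9) = mex{0,1} = 2
g(10) = mex{1,2} = 0
g(11) = mex{0,1,2} = 3
g(12) = mex{0} = 1
g(13) = mex{0,1,3} = 2
The P-positions (g = 0) in 0..13 are 0, 1, 4, 5, 10.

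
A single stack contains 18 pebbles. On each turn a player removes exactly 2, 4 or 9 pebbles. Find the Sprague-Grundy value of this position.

0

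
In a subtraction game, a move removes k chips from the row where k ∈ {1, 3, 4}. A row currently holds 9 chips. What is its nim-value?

0

Build the Grundy sequence with g(k) = mex{g(k−s) : s ∈ {1, 3, 4}, s ≤ k}:
g(0) = mex{} = 0
g(1) = mex{0} = 1
g(2) = mex{1} = 0
g(3) = mex{0} = 1
g(4) = mex{0,1} = 2
g(5) = mex{0,1,2} = 3
g(6) = mex{0,1,3} = 2
g(7) = mex{1,2} = 0
g(8) = mex{0,2,3} = 1
g(9) = mex{1,2,3} = 0
So g(9) = 0.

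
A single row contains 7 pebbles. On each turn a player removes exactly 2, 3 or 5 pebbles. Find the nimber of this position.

0

Compute g(0), g(1), … for moves {2, 3, 5}:
g(0) = mex{} = 0
g(1) = mex{} = 0
g(2) = mex{0} = 1
g(3) = mex{0} = 1
g(4) = mex{0,1} = 2
g(5) = mex{0,1} = 2
g(6) = mex{0,1,2} = 3
g(7) = mex{1,2} = 0
So g(7) = 0.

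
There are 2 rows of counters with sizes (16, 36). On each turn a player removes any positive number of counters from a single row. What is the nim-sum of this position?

52

Bitwise XOR of the heap sizes:
  010000  (16)
  100100  (36)
  ------
  110100  (52)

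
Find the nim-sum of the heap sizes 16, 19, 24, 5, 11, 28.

Nim-sum: 16 ^ 19 ^ 24 ^ 5 ^ 11 ^ 28 = 9.

9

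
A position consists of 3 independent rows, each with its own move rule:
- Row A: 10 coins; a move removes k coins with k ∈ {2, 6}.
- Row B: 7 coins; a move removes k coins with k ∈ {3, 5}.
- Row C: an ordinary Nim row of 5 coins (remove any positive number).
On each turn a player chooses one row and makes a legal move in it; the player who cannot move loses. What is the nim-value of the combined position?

6

Grundy values for row A (subtraction set {2, 6}):
k:     0  1  2  3  4  5  6  7  8  9 10
g(k):  0  0  1  1  0  0  1  1  0  0  1
So g(10) = 1.
Grundy values for row B (subtraction set {3, 5}):
g(0) = mex{} = 0
g(1) = mex{} = 0
g(2) = mex{} = 0
g(3) = mex{0} = 1
g(4) = mex{0} = 1
g(5) = mex{0} = 1
g(6) = mex{0,1} = 2
g(7) = mex{0,1} = 2
So g(7) = 2.
Row C is a plain Nim row of size 5, so its Grundy value is 5.
By the Sprague-Grundy theorem, the Grundy value of a sum of independent games is the XOR of the component values.
Combined value = 1 ⊕ 2 ⊕ 5 = 6.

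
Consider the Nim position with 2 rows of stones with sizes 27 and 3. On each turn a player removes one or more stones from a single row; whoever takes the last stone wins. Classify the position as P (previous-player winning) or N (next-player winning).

Nim-sum: 27 ^ 3 = 24.
The nim-sum is 24 ≠ 0, so this is an N-position: the player to move can win.

N-position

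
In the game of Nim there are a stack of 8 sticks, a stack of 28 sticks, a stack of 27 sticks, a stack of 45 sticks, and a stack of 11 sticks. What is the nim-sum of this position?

Nim-sum: 8 ^ 28 ^ 27 ^ 45 ^ 11 = 41.

41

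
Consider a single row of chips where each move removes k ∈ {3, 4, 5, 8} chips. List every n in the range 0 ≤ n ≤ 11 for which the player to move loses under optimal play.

Build the Grundy sequence with g(k) = mex{g(k−s) : s ∈ {3, 4, 5, 8}, s ≤ k}:
k:     0  1  2  3  4  5  6  7  8  9 10 11
g(k):  0  0  0  1  1  1  2  2  2  3  3  0
The P-positions (g = 0) in 0..11 are 0, 1, 2, 11.

0, 1, 2, 11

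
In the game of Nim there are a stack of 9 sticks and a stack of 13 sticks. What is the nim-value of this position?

Compute the nim-sum pairwise:
9 XOR 13 = 4

4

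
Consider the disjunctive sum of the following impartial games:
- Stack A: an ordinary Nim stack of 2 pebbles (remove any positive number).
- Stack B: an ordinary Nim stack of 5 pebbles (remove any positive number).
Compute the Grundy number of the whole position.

Stack A is a plain Nim stack of size 2, so its Grundy value is 2.
Stack B is a plain Nim stack of size 5, so its Grundy value is 5.
By the Sprague-Grundy theorem, the Grundy value of a sum of independent games is the XOR of the component values.
Combined value = 2 XOR 5 = 7.

7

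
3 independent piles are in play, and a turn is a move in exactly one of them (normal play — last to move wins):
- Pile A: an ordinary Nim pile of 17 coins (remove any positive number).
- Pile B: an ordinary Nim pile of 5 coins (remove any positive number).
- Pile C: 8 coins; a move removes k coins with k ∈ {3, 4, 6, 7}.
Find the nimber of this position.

Pile A is a plain Nim pile of size 17, so its Grundy value is 17.
Pile B is a plain Nim pile of size 5, so its Grundy value is 5.
Build the Grundy sequence for pile C with g(k) = mex{g(k−s) : s ∈ {3, 4, 6, 7}, s ≤ k}:
g(0) = mex{} = 0
g(1) = mex{} = 0
g(2) = mex{} = 0
g(3) = mex{0} = 1
g(4) = mex{0} = 1
g(5) = mex{0} = 1
g(6) = mex{0,1} = 2
g(7) = mex{0,1} = 2
g(8) = mex{0,1} = 2
So g(8) = 2.
The value of a disjunctive sum is the nim-sum of the parts.
Combined value = 17 XOR 5 XOR 2 = 22.

22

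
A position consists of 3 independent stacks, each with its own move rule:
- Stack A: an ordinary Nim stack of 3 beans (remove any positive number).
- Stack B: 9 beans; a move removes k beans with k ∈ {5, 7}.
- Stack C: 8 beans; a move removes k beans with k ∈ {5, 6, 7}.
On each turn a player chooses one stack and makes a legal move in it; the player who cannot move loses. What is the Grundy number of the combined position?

Stack A is a plain Nim stack of size 3, so its Grundy value is 3.
Build the Grundy sequence for stack B with g(k) = mex{g(k−s) : s ∈ {5, 7}, s ≤ k}:
k:     0  1  2  3  4  5  6  7  8  9
g(k):  0  0  0  0  0  1  1  1  1  1
So g(9) = 1.
For stack C, compute g(0), g(1), … with moves {5, 6, 7}:
g(0) = mex{} = 0
g(1) = mex{} = 0
g(2) = mex{} = 0
g(3) = mex{} = 0
g(4) = mex{} = 0
g(5) = mex{0} = 1
g(6) = mex{0} = 1
g(7) = mex{0} = 1
g(8) = mex{0} = 1
So g(8) = 1.
The value of a disjunctive sum is the nim-sum of the parts.
Combined value = 3 XOR 1 XOR 1 = 3.

3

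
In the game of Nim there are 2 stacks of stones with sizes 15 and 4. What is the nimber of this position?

11

In binary:
  1111  (15)
  0100  (4)
  ----
  1011  (11)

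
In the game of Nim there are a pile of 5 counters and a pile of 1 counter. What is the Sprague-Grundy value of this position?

4

Nim-sum: 5 ^ 1 = 4.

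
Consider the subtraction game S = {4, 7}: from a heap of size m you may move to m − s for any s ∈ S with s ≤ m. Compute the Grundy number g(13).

0

Compute g(0), g(1), … for moves {4, 7}:
k:     0  1  2  3  4  5  6  7  8  9 10 11 12 13
g(k):  0  0  0  0  1  1  1  1  2  2  2  0  0  0
So g(13) = 0.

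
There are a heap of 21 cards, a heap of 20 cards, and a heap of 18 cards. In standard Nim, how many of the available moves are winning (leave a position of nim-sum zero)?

3

Nim-sum: 21 XOR 20 XOR 18 = 19.
The overall nim-sum is X = 19. A heap of size p has a winning move iff p XOR X < p (reduce it to p XOR X).
  21: 21 XOR 19 = 6 < 21 — winning move (to 6).
  20: 20 XOR 19 = 7 < 20 — winning move (to 7).
  18: 18 XOR 19 = 1 < 18 — winning move (to 1).
That gives 3 winning moves.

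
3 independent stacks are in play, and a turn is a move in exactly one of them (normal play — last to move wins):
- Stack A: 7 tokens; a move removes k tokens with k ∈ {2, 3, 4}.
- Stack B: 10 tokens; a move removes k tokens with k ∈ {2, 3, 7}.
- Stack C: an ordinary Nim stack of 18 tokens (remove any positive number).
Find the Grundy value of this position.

For stack A, compute g(0), g(1), … with moves {2, 3, 4}:
k:     0  1  2  3  4  5  6  7
g(k):  0  0  1  1  2  2  0  0
So g(7) = 0.
For stack B, compute g(0), g(1), … with moves {2, 3, 7}:
k:     0  1  2  3  4  5  6  7  8  9 10
g(k):  0  0  1  1  2  0  0  1  1  2  0
So g(10) = 0.
Stack C is a plain Nim stack of size 18, so its Grundy value is 18.
By the Sprague-Grundy theorem, the Grundy value of a sum of independent games is the XOR of the component values.
Combined value = 0 XOR 0 XOR 18 = 18.

18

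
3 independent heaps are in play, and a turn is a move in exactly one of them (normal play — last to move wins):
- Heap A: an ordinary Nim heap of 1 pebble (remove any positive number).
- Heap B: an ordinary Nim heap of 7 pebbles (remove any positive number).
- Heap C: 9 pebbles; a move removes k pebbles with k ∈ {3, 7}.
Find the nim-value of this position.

7

Heap A is a plain Nim heap of size 1, so its Grundy value is 1.
Heap B is a plain Nim heap of size 7, so its Grundy value is 7.
Grundy values for heap C (subtraction set {3, 7}):
g(0) = mex{} = 0
g(1) = mex{} = 0
g(2) = mex{} = 0
g(3) = mex{0} = 1
g(4) = mex{0} = 1
g(5) = mex{0} = 1
g(6) = mex{1} = 0
g(7) = mex{0,1} = 2
g(8) = mex{0,1} = 2
g(9) = mex{0} = 1
So g(9) = 1.
By the Sprague-Grundy theorem, the Grundy value of a sum of independent games is the XOR of the component values.
Combined value = 1 ⊕ 7 ⊕ 1 = 7.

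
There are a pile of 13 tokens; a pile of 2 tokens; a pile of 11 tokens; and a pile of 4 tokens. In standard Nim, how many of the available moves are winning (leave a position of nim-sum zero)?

0

Write each in binary and XOR column by column:
  1101  (13)
  0010  (2)
  1011  (11)
  0100  (4)
  ----
  0000  (0)
The nim-sum is already 0, so every move leaves a nonzero nim-sum — there are no winning moves.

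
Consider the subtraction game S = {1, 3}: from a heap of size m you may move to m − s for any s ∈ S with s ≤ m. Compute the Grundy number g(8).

Grundy values for subtraction set {1, 3}:
g(0) = mex{} = 0
g(1) = mex{0} = 1
g(2) = mex{1} = 0
g(3) = mex{0} = 1
g(4) = mex{1} = 0
g(5) = mex{0} = 1
g(6) = mex{1} = 0
g(7) = mex{0} = 1
g(8) = mex{1} = 0
So g(8) = 0.

0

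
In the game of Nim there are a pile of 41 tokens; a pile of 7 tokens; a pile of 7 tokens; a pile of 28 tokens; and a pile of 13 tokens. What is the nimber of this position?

56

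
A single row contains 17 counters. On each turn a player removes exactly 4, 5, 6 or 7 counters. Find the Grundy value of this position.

1

Grundy values for subtraction set {4, 5, 6, 7}:
k:     0  1  2  3  4  5  6  7  8  9 10 11 12 13 14 15 16 17
g(k):  0  0  0  0  1  1  1  1  2  2  2  0  0  0  0  1  1  1
So g(17) = 1.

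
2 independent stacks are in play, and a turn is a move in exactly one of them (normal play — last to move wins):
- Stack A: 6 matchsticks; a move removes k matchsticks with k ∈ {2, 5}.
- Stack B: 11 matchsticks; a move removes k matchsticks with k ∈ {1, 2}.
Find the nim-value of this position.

3

Grundy values for stack A (subtraction set {2, 5}):
k:     0  1  2  3  4  5  6
g(k):  0  0  1  1  0  2  1
So g(6) = 1.
Build the Grundy sequence for stack B with g(k) = mex{g(k−s) : s ∈ {1, 2}, s ≤ k}:
g(0) = mex{} = 0
g(1) = mex{0} = 1
g(2) = mex{0,1} = 2
g(3) = mex{1,2} = 0
g(4) = mex{0,2} = 1
g(5) = mex{0,1} = 2
g(6) = mex{1,2} = 0
g(7) = mex{0,2} = 1
g(8) = mex{0,1} = 2
g(9) = mex{1,2} = 0
g(10) = mex{0,2} = 1
g(11) = mex{0,1} = 2
So g(11) = 2.
By the Sprague-Grundy theorem, the Grundy value of a sum of independent games is the XOR of the component values.
Combined value = 1 XOR 2 = 3.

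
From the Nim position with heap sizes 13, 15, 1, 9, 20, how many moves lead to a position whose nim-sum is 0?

1

Nim-sum: 13 ^ 15 ^ 1 ^ 9 ^ 20 = 30.
The overall nim-sum is X = 30. A heap of size p has a winning move iff p XOR X < p (reduce it to p XOR X).
  13: 13 XOR 30 = 19 ≥ 13 — no move.
  15: 15 XOR 30 = 17 ≥ 15 — no move.
  1: 1 XOR 30 = 31 ≥ 1 — no move.
  9: 9 XOR 30 = 23 ≥ 9 — no move.
  20: 20 XOR 30 = 10 < 20 — winning move (to 10).
That gives 1 winning move.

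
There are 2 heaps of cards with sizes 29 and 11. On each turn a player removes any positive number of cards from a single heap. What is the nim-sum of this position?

22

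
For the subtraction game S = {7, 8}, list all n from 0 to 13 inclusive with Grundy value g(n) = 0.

0, 1, 2, 3, 4, 5, 6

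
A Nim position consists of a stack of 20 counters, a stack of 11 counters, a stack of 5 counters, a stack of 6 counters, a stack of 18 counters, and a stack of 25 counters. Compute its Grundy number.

Compute the nim-sum pairwise:
20 ^ 11 = 31
31 ^ 5 = 26
26 ^ 6 = 28
28 ^ 18 = 14
14 ^ 25 = 23

23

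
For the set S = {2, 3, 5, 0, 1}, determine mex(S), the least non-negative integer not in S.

4

The values 0, 1, 2, 3 are all present; 4 is the first non-negative integer missing from the set.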